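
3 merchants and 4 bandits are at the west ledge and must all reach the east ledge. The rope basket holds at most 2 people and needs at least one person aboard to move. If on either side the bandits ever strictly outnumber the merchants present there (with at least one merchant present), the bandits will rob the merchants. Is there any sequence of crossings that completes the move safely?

The bandits already outnumber the merchants at the west ledge before anyone moves, so the starting position itself is disallowed.

No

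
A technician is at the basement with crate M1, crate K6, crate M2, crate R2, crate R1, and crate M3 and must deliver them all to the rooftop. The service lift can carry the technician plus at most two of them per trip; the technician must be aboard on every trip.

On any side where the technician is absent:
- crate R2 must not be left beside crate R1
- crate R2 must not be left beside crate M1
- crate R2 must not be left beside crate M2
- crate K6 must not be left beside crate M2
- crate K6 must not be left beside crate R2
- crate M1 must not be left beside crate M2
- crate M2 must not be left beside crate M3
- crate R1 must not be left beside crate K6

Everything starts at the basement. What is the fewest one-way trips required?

impossible

Whatever the first load, the items left behind include a forbidden pair without the technician. No opening move is safe, so no plan exists.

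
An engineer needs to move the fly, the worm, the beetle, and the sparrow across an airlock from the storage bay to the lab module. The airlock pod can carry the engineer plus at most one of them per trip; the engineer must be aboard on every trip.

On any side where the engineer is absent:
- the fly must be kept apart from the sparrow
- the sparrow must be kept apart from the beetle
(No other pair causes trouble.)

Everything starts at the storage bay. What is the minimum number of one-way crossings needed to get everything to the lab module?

9

Counting alone: the engineer can take at most 1 across per trip to the lab module, so moving all 4 needs at least 4 loaded trips out, with a return between consecutive ones — at least 7 crossings.
The safety rule pushes this higher. Following every safe sequence of crossings, the most of the 4 that can be at the lab module as the airlock pod arrives there on crossing 7 is 3 — never all 4.
So no plan with fewer than 9 crossings exists, and this one achieves 9:
1. Engineer goes to the lab module with the sparrow.  [the storage bay: the beetle, the fly, the worm | the lab module: the sparrow]
2. Engineer goes back to the storage bay alone.  [the storage bay: the beetle, the fly, the worm | the lab module: the sparrow]
3. Engineer goes to the lab module with the fly.  [the storage bay: the beetle, the worm | the lab module: the fly, the sparrow]
4. Engineer goes back to the storage bay with the sparrow.  [the storage bay: the beetle, the sparrow, the worm | the lab module: the fly]
5. Engineer goes to the lab module with the beetle.  [the storage bay: the sparrow, the worm | the lab module: the beetle, the fly]
6. Engineer goes back to the storage bay alone.  [the storage bay: the sparrow, the worm | the lab module: the beetle, the fly]
7. Engineer goes to the lab module with the worm.  [the storage bay: the sparrow | the lab module: the beetle, the fly, the worm]
8. Engineer goes back to the storage bay alone.  [the storage bay: the sparrow | the lab module: the beetle, the fly, the worm]
9. Engineer goes to the lab module with the sparrow.  [the storage bay: — | the lab module: the beetle, the fly, the sparrow, the worm]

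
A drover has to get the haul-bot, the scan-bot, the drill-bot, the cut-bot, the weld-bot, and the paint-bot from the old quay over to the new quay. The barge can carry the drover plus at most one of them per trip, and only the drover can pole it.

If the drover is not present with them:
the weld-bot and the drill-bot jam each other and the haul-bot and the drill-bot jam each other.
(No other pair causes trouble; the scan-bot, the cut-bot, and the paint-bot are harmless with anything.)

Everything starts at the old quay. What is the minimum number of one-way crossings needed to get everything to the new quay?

13

Counting alone: the drover can take at most 1 across per trip to the new quay, so moving all 6 needs at least 6 loaded trips out, with a return between consecutive ones — at least 11 crossings.
The safety rule pushes this higher. Following every safe sequence of crossings, the most of the 6 that can be at the new quay as the barge arrives there on crossing 11 is 5 — never all 6.
So no plan with fewer than 13 crossings exists, and this one achieves 13:
1. Drover goes to the new quay with the drill-bot.
2. Drover goes back to the old quay alone.
3. Drover goes to the new quay with the haul-bot.
4. Drover goes back to the old quay with the drill-bot.
5. Drover goes to the new quay with the weld-bot.
6. Drover goes back to the old quay alone.
7. Drover goes to the new quay with the scan-bot.
8. Drover goes back to the old quay alone.
9. Drover goes to the new quay with the cut-bot.
10. Drover goes back to the old quay alone.
11. Drover goes to the new quay with the paint-bot.
12. Drover goes back to the old quay alone.
13. Drover goes to the new quay with the drill-bot.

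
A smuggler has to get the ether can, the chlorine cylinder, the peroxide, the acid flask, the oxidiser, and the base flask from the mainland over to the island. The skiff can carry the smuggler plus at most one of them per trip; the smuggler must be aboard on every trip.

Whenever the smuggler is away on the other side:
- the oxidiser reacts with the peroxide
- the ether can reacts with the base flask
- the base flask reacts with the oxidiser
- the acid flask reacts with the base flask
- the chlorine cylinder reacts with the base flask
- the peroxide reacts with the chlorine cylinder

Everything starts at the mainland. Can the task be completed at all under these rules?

Whatever the first load, the items left behind include a forbidden pair without the smuggler. No opening move is safe, so no plan exists.

No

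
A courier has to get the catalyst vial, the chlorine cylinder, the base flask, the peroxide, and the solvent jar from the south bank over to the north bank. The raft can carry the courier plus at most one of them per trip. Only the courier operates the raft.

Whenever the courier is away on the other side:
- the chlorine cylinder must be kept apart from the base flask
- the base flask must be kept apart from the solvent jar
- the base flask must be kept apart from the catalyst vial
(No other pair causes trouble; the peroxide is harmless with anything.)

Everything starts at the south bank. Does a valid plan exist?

Following every safe sequence of crossings from the start, the most of the 5 that can be at the north bank as the raft arrives there on crossings 1, 3, 5 is 1, 2, 3 respectively; the best ever achieved is 3 of 5.
From crossing 7 on, no configuration arises that was not already reachable earlier: only 18 distinct safe configurations (who is on which side, and where the raft is) can ever be reached, none of them has everyone across, and every continuation just revisits them. So no valid plan exists.

No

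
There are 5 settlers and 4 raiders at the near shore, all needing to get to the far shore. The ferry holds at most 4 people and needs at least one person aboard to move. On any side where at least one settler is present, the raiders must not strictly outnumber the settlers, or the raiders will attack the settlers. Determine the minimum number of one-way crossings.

Counting alone: each trip to the far shore takes at most 4 across and each return brings at least 1 back, so after t trips out (and t−1 returns) at most 4t − (t−1) of the 9 are across; that first reaches 9 at t = 3, so at least 5 crossings are needed.
The plan below uses exactly 5 crossings, so it is optimal:
1. 3 raiders → the far shore.  (the near shore: 5S 1R; the far shore: 0S 3R)
2. 1 raider ← the near shore.  (the near shore: 5S 2R; the far shore: 0S 2R)
3. 3 settlers and 1 raider → the far shore.  (the near shore: 2S 1R; the far shore: 3S 3R)
4. 1 raider ← the near shore.  (the near shore: 2S 2R; the far shore: 3S 2R)
5. 2 settlers and 2 raiders → the far shore.  (the near shore: 0S 0R; the far shore: 5S 4R)

5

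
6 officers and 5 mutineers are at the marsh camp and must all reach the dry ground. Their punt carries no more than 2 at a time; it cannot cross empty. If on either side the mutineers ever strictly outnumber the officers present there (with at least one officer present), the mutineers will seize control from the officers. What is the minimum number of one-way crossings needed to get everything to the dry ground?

19

Counting alone: each trip to the dry ground takes at most 2 across and each return brings at least 1 back, so after t trips out (and t−1 returns) at most 2t − (t−1) of the 11 are across; that first reaches 11 at t = 10, so at least 19 crossings are needed.
The plan below uses exactly 19 crossings, so it is optimal:
1. 2 mutineers → the dry ground.  (the marsh camp: 6O 3M; the dry ground: 0O 2M)
2. 1 mutineer ← the marsh camp.  (the marsh camp: 6O 4M; the dry ground: 0O 1M)
3. 2 mutineers → the dry ground.  (the marsh camp: 6O 2M; the dry ground: 0O 3M)
4. 1 mutineer ← the marsh camp.  (the marsh camp: 6O 3M; the dry ground: 0O 2M)
5. 2 officers → the dry ground.  (the marsh camp: 4O 3M; the dry ground: 2O 2M)
6. 1 mutineer ← the marsh camp.  (the marsh camp: 4O 4M; the dry ground: 2O 1M)
7. 1 officer and 1 mutineer → the dry ground.  (the marsh camp: 3O 3M; the dry ground: 3O 2M)
8. 1 officer ← the marsh camp.  (the marsh camp: 4O 3M; the dry ground: 2O 2M)
9. 1 officer and 1 mutineer → the dry ground.  (the marsh camp: 3O 2M; the dry ground: 3O 3M)
10. 1 mutineer ← the marsh camp.  (the marsh camp: 3O 3M; the dry ground: 3O 2M)
11. 1 officer and 1 mutineer → the dry ground.  (the marsh camp: 2O 2M; the dry ground: 4O 3M)
12. 1 officer ← the marsh camp.  (the marsh camp: 3O 2M; the dry ground: 3O 3M)
13. 1 officer and 1 mutineer → the dry ground.  (the marsh camp: 2O 1M; the dry ground: 4O 4M)
14. 1 mutineer ← the marsh camp.  (the marsh camp: 2O 2M; the dry ground: 4O 3M)
15. 1 officer and 1 mutineer → the dry ground.  (the marsh camp: 1O 1M; the dry ground: 5O 4M)
16. 1 officer ← the marsh camp.  (the marsh camp: 2O 1M; the dry ground: 4O 4M)
17. 1 officer and 1 mutineer → the dry ground.  (the marsh camp: 1O 0M; the dry ground: 5O 5M)
18. 1 mutineer ← the marsh camp.  (the marsh camp: 1O 1M; the dry ground: 5O 4M)
19. 1 officer and 1 mutineer → the dry ground.  (the marsh camp: 0O 0M; the dry ground: 6O 5M)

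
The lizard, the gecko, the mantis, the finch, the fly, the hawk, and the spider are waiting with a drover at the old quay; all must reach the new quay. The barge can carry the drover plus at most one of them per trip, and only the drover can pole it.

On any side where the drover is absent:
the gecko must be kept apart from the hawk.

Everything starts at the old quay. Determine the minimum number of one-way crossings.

13

Counting alone: the drover can take at most 1 across per trip to the new quay, so moving all 7 needs at least 7 loaded trips out, with a return between consecutive ones — at least 13 crossings.
The plan below uses exactly 13 crossings, so it is optimal:
1. Drover goes to the new quay with the gecko.
2. Drover goes back to the old quay alone.
3. Drover goes to the new quay with the lizard.
4. Drover goes back to the old quay alone.
5. Drover goes to the new quay with the mantis.
6. Drover goes back to the old quay alone.
7. Drover goes to the new quay with the finch.
8. Drover goes back to the old quay alone.
9. Drover goes to the new quay with the fly.
10. Drover goes back to the old quay alone.
11. Drover goes to the new quay with the spider.
12. Drover goes back to the old quay alone.
13. Drover goes to the new quay with the hawk.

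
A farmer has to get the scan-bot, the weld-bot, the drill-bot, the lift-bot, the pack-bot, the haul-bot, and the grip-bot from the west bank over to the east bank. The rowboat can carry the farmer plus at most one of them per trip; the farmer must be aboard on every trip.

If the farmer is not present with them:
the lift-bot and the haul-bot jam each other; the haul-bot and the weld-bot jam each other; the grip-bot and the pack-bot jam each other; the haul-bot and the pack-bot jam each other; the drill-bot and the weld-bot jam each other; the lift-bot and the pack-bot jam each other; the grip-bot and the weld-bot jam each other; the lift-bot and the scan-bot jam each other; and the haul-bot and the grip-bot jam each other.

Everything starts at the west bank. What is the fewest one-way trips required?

Whatever the first load, the items left behind include a forbidden pair without the farmer. No opening move is safe, so no plan exists.

impossible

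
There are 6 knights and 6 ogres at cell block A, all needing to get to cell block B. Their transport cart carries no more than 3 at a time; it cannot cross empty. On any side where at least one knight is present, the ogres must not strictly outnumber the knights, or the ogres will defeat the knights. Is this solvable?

No

Following every safe sequence of crossings from the start, the most of the 12 that can be at cell block B as the transport cart arrives there on crossings 1, 3, 5 is 3, 5, 6 respectively; the best ever achieved is 6 of 12.
From crossing 7 on, no configuration arises that was not already reachable earlier: only 17 distinct safe configurations (who is on which side, and where the transport cart is) can ever be reached, none of them has everyone across, and every continuation just revisits them. They are: 0 knights + 0 ogres across (transport cart back at the start); 0 knights + 1 ogre across (transport cart there); 0 knights + 1 ogre across (transport cart back at the start); 0 knights + 2 ogres across (transport cart there); 0 knights + 2 ogres across (transport cart back at the start); 0 knights + 3 ogres across (transport cart there); 0 knights + 3 ogres across (transport cart back at the start); 0 knights + 4 ogres across (transport cart there); 0 knights + 4 ogres across (transport cart back at the start); 0 knights + 5 ogres across (transport cart there); 0 knights + 5 ogres across (transport cart back at the start); 0 knights + 6 ogres across (transport cart there); 1 knight + 1 ogre across (transport cart there); 1 knight + 1 ogre across (transport cart back at the start); 2 knights + 2 ogres across (transport cart there); 2 knights + 2 ogres across (transport cart back at the start); 3 knights + 3 ogres across (transport cart there). So no valid plan exists.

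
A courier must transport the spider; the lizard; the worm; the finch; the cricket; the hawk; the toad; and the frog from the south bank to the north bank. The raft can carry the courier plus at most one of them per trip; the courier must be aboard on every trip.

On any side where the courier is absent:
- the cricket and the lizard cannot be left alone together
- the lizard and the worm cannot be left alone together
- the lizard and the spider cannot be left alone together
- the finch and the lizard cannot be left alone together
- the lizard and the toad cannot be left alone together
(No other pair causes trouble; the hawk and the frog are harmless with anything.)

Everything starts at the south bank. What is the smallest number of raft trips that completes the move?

impossible

Following every safe sequence of crossings from the start, the most of the 8 that can be at the north bank as the raft arrives there on crossings 1, 3, 5, 7 is 1, 2, 3, 4 respectively; the best ever achieved is 4 of 8.
From crossing 9 on, no configuration arises that was not already reachable earlier: only 52 distinct safe configurations (who is on which side, and where the raft is) can ever be reached, none of them has everyone across, and every continuation just revisits them. So no valid plan exists.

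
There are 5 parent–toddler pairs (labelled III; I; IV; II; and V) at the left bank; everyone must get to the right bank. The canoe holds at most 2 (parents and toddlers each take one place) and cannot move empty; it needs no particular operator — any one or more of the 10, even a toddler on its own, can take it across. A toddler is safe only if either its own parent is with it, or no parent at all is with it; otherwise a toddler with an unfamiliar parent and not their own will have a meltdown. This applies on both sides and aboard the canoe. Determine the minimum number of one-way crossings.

Following every safe sequence of crossings from the start, the most of the 10 that can be at the right bank as the canoe arrives there on crossings 1, 3, 5, 7 is 2, 3, 4, 5 respectively; the best ever achieved is 5 of 10.
From crossing 9 on, no configuration arises that was not already reachable earlier: only 82 distinct safe configurations (who is on which side, and where the canoe is) can ever be reached, none of them has everyone across, and every continuation just revisits them. So no valid plan exists.

impossible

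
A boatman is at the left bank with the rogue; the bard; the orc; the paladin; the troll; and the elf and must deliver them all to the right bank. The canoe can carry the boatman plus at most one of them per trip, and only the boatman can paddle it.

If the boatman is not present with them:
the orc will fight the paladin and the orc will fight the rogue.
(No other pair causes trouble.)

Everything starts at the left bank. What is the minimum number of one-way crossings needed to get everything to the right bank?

Counting alone: the boatman can take at most 1 across per trip to the right bank, so moving all 6 needs at least 6 loaded trips out, with a return between consecutive ones — at least 11 crossings.
The safety rule pushes this higher. Following every safe sequence of crossings, the most of the 6 that can be at the right bank as the canoe arrives there on crossing 11 is 5 — never all 6.
So no plan with fewer than 13 crossings exists, and this one achieves 13:
1. Boatman goes to the right bank with the orc.
2. Boatman goes back to the left bank alone.
3. Boatman goes to the right bank with the rogue.
4. Boatman goes back to the left bank with the orc.
5. Boatman goes to the right bank with the paladin.
6. Boatman goes back to the left bank alone.
7. Boatman goes to the right bank with the bard.
8. Boatman goes back to the left bank alone.
9. Boatman goes to the right bank with the troll.
10. Boatman goes back to the left bank alone.
11. Boatman goes to the right bank with the elf.
12. Boatman goes back to the left bank alone.
13. Boatman goes to the right bank with the orc.

13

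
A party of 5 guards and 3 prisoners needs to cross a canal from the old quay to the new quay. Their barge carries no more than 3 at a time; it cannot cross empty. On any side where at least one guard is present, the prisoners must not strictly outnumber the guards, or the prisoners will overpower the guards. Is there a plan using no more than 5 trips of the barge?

No

Counting alone: each trip to the new quay takes at most 3 across and each return brings at least 1 back, so after t trips out (and t−1 returns) at most 3t − (t−1) of the 8 are across; that first reaches 8 at t = 4, so at least 7 crossings are needed.
Since 5 < 7, 5 crossings cannot be enough. (The shortest complete plan in fact takes 7:)
1. 2 prisoners → the new quay.  (the old quay: 5G 1P; the new quay: 0G 2P)
2. 1 prisoner ← the old quay.  (the old quay: 5G 2P; the new quay: 0G 1P)
3. 2 guards and 1 prisoner → the new quay.  (the old quay: 3G 1P; the new quay: 2G 2P)
4. 1 prisoner ← the old quay.  (the old quay: 3G 2P; the new quay: 2G 1P)
5. 1 guard and 2 prisoners → the new quay.  (the old quay: 2G 0P; the new quay: 3G 3P)
6. 1 prisoner ← the old quay.  (the old quay: 2G 1P; the new quay: 3G 2P)
7. 2 guards and 1 prisoner → the new quay.  (the old quay: 0G 0P; the new quay: 5G 3P)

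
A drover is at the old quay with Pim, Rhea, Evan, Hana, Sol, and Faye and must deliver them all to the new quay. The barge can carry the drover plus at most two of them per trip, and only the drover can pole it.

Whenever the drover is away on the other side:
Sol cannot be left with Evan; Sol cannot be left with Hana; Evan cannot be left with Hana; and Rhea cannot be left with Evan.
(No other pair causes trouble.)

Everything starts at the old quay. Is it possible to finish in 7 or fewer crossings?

Counting alone: the drover can take at most 2 across per trip to the new quay, so moving all 6 needs at least 3 loaded trips out, with a return between consecutive ones — at least 5 crossings.
The safety rule pushes this higher. Following every safe sequence of crossings, the most of the 6 that can be at the new quay as the barge arrives there on crossings 5, 7 is 4, 5 respectively — never all 6.
So the move cannot be finished within 7 crossings. (The shortest complete plan takes 9:)
1. Drover goes to the new quay with Evan and Hana.  [the old quay: Faye, Pim, Rhea, Sol | the new quay: Evan, Hana]
2. Drover goes back to the old quay with Evan.  [the old quay: Evan, Faye, Pim, Rhea, Sol | the new quay: Hana]
3. Drover goes to the new quay with Evan and Pim.  [the old quay: Faye, Rhea, Sol | the new quay: Evan, Hana, Pim]
4. Drover goes back to the old quay with Evan.  [the old quay: Evan, Faye, Rhea, Sol | the new quay: Hana, Pim]
5. Drover goes to the new quay with Evan and Rhea.  [the old quay: Faye, Sol | the new quay: Evan, Hana, Pim, Rhea]
6. Drover goes back to the old quay with Evan.  [the old quay: Evan, Faye, Sol | the new quay: Hana, Pim, Rhea]
7. Drover goes to the new quay with Evan and Faye.  [the old quay: Sol | the new quay: Evan, Faye, Hana, Pim, Rhea]
8. Drover goes back to the old quay with Evan.  [the old quay: Evan, Sol | the new quay: Faye, Hana, Pim, Rhea]
9. Drover goes to the new quay with Evan and Sol.  [the old quay: — | the new quay: Evan, Faye, Hana, Pim, Rhea, Sol]

No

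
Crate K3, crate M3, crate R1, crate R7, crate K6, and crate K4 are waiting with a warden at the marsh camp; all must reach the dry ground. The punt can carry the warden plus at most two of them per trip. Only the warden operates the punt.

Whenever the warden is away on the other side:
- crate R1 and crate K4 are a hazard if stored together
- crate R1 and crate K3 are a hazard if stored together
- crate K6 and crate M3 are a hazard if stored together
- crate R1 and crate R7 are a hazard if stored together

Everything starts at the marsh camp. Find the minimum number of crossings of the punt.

7

Counting alone: the warden can take at most 2 across per trip to the dry ground, so moving all 6 needs at least 3 loaded trips out, with a return between consecutive ones — at least 5 crossings.
The safety rule pushes this higher. Following every safe sequence of crossings, the most of the 6 that can be at the dry ground as the punt arrives there on crossing 5 is 5 — never all 6.
So no plan with fewer than 7 crossings exists, and this one achieves 7:
1. Warden goes to the dry ground with crate M3 and crate R1.  [the marsh camp: crate K3, crate K4, crate K6, crate R7 | the dry ground: crate M3, crate R1]
2. Warden goes back to the marsh camp alone.  [the marsh camp: crate K3, crate K4, crate K6, crate R7 | the dry ground: crate M3, crate R1]
3. Warden goes to the dry ground with crate K3.  [the marsh camp: crate K4, crate K6, crate R7 | the dry ground: crate K3, crate M3, crate R1]
4. Warden goes back to the marsh camp with crate R1.  [the marsh camp: crate K4, crate K6, crate R1, crate R7 | the dry ground: crate K3, crate M3]
5. Warden goes to the dry ground with crate K4 and crate R7.  [the marsh camp: crate K6, crate R1 | the dry ground: crate K3, crate K4, crate M3, crate R7]
6. Warden goes back to the marsh camp alone.  [the marsh camp: crate K6, crate R1 | the dry ground: crate K3, crate K4, crate M3, crate R7]
7. Warden goes to the dry ground with crate K6 and crate R1.  [the marsh camp: — | the dry ground: crate K3, crate K4, crate K6, crate M3, crate R1, crate R7]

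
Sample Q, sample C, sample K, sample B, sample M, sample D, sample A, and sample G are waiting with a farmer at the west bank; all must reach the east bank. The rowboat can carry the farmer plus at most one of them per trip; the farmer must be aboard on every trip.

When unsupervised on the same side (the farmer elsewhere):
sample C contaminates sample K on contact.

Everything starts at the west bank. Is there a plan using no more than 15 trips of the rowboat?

Yes — this plan uses 15 crossings (≤ 15):
1. Farmer goes to the east bank with sample C.  [the west bank: sample A, sample B, sample D, sample G, sample K, sample M, sample Q | the east bank: sample C]
2. Farmer goes back to the west bank alone.  [the west bank: sample A, sample B, sample D, sample G, sample K, sample M, sample Q | the east bank: sample C]
3. Farmer goes to the east bank with sample Q.  [the west bank: sample A, sample B, sample D, sample G, sample K, sample M | the east bank: sample C, sample Q]
4. Farmer goes back to the west bank alone.  [the west bank: sample A, sample B, sample D, sample G, sample K, sample M | the east bank: sample C, sample Q]
5. Farmer goes to the east bank with sample B.  [the west bank: sample A, sample D, sample G, sample K, sample M | the east bank: sample B, sample C, sample Q]
6. Farmer goes back to the west bank alone.  [the west bank: sample A, sample D, sample G, sample K, sample M | the east bank: sample B, sample C, sample Q]
7. Farmer goes to the east bank with sample M.  [the west bank: sample A, sample D, sample G, sample K | the east bank: sample B, sample C, sample M, sample Q]
8. Farmer goes back to the west bank alone.  [the west bank: sample A, sample D, sample G, sample K | the east bank: sample B, sample C, sample M, sample Q]
9. Farmer goes to the east bank with sample D.  [the west bank: sample A, sample G, sample K | the east bank: sample B, sample C, sample D, sample M, sample Q]
10. Farmer goes back to the west bank alone.  [the west bank: sample A, sample G, sample K | the east bank: sample B, sample C, sample D, sample M, sample Q]
11. Farmer goes to the east bank with sample A.  [the west bank: sample G, sample K | the east bank: sample A, sample B, sample C, sample D, sample M, sample Q]
12. Farmer goes back to the west bank alone.  [the west bank: sample G, sample K | the east bank: sample A, sample B, sample C, sample D, sample M, sample Q]
13. Farmer goes to the east bank with sample G.  [the west bank: sample K | the east bank: sample A, sample B, sample C, sample D, sample G, sample M, sample Q]
14. Farmer goes back to the west bank alone.  [the west bank: sample K | the east bank: sample A, sample B, sample C, sample D, sample G, sample M, sample Q]
15. Farmer goes to the east bank with sample K.  [the west bank: — | the east bank: sample A, sample B, sample C, sample D, sample G, sample K, sample M, sample Q]

Yes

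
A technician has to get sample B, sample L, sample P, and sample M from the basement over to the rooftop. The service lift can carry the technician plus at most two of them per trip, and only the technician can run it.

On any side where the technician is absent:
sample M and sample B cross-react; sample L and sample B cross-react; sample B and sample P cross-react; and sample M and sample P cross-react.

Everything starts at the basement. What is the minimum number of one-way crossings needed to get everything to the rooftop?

5

Counting alone: the technician can take at most 2 across per trip to the rooftop, so moving all 4 needs at least 2 loaded trips out, with a return between consecutive ones — at least 3 crossings.
The safety rule pushes this higher. Following every safe sequence of crossings, the most of the 4 that can be at the rooftop as the service lift arrives there on crossing 3 is 3 — never all 4.
So no plan with fewer than 5 crossings exists, and this one achieves 5:
1. Technician goes to the rooftop with sample B and sample P.  [the basement: sample L, sample M | the rooftop: sample B, sample P]
2. Technician goes back to the basement with sample B.  [the basement: sample B, sample L, sample M | the rooftop: sample P]
3. Technician goes to the rooftop with sample B and sample L.  [the basement: sample M | the rooftop: sample B, sample L, sample P]
4. Technician goes back to the basement with sample B.  [the basement: sample B, sample M | the rooftop: sample L, sample P]
5. Technician goes to the rooftop with sample B and sample M.  [the basement: — | the rooftop: sample B, sample L, sample M, sample P]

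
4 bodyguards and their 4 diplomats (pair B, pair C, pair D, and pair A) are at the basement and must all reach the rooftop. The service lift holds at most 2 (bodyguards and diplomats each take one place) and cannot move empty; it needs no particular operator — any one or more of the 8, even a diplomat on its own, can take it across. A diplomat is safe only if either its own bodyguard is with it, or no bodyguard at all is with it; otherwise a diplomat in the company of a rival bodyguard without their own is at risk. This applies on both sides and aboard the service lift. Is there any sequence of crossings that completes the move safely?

Following every safe sequence of crossings from the start, the most of the 8 that can be at the rooftop as the service lift arrives there on crossings 1, 3, 5 is 2, 3, 4 respectively; the best ever achieved is 4 of 8.
From crossing 7 on, no configuration arises that was not already reachable earlier: only 44 distinct safe configurations (who is on which side, and where the service lift is) can ever be reached, none of them has everyone across, and every continuation just revisits them. So no valid plan exists.

No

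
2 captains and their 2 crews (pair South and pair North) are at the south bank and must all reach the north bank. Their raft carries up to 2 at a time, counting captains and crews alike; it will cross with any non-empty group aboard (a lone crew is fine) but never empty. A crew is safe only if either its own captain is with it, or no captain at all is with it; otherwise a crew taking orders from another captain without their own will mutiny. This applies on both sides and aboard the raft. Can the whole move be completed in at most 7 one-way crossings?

Yes — this plan uses 5 crossings (≤ 7):
1. captain South and crew South cross → the north bank.
2. captain South crosses ← the south bank.
3. captain North and captain South cross → the north bank.
4. captain North crosses ← the south bank.
5. captain North and crew North cross → the north bank.

Yes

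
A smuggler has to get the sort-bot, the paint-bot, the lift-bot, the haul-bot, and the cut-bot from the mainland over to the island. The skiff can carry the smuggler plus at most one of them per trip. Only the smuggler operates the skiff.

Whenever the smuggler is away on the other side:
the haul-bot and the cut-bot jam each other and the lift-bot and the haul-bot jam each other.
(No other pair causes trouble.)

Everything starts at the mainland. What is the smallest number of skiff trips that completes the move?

Counting alone: the smuggler can take at most 1 across per trip to the island, so moving all 5 needs at least 5 loaded trips out, with a return between consecutive ones — at least 9 crossings.
The safety rule pushes this higher. Following every safe sequence of crossings, the most of the 5 that can be at the island as the skiff arrives there on crossing 9 is 4 — never all 5.
So no plan with fewer than 11 crossings exists, and this one achieves 11:
1. Smuggler goes to the island with the haul-bot.  [the mainland: the cut-bot, the lift-bot, the paint-bot, the sort-bot | the island: the haul-bot]
2. Smuggler goes back to the mainland alone.  [the mainland: the cut-bot, the lift-bot, the paint-bot, the sort-bot | the island: the haul-bot]
3. Smuggler goes to the island with the sort-bot.  [the mainland: the cut-bot, the lift-bot, the paint-bot | the island: the haul-bot, the sort-bot]
4. Smuggler goes back to the mainland alone.  [the mainland: the cut-bot, the lift-bot, the paint-bot | the island: the haul-bot, the sort-bot]
5. Smuggler goes to the island with the paint-bot.  [the mainland: the cut-bot, the lift-bot | the island: the haul-bot, the paint-bot, the sort-bot]
6. Smuggler goes back to the mainland alone.  [the mainland: the cut-bot, the lift-bot | the island: the haul-bot, the paint-bot, the sort-bot]
7. Smuggler goes to the island with the lift-bot.  [the mainland: the cut-bot | the island: the haul-bot, the lift-bot, the paint-bot, the sort-bot]
8. Smuggler goes back to the mainland with the haul-bot.  [the mainland: the cut-bot, the haul-bot | the island: the lift-bot, the paint-bot, the sort-bot]
9. Smuggler goes to the island with the cut-bot.  [the mainland: the haul-bot | the island: the cut-bot, the lift-bot, the paint-bot, the sort-bot]
10. Smuggler goes back to the mainland alone.  [the mainland: the haul-bot | the island: the cut-bot, the lift-bot, the paint-bot, the sort-bot]
11. Smuggler goes to the island with the haul-bot.  [the mainland: — | the island: the cut-bot, the haul-bot, the lift-bot, the paint-bot, the sort-bot]

11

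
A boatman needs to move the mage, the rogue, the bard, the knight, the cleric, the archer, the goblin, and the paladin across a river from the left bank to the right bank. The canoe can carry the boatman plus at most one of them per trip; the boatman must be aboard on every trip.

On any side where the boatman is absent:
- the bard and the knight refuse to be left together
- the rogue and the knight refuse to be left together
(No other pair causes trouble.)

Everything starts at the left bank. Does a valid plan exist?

Yes

1. Boatman goes to the right bank with the knight.  [the left bank: the archer, the bard, the cleric, the goblin, the mage, the paladin, the rogue | the right bank: the knight]
2. Boatman goes back to the left bank alone.  [the left bank: the archer, the bard, the cleric, the goblin, the mage, the paladin, the rogue | the right bank: the knight]
3. Boatman goes to the right bank with the mage.  [the left bank: the archer, the bard, the cleric, the goblin, the paladin, the rogue | the right bank: the knight, the mage]
4. Boatman goes back to the left bank alone.  [the left bank: the archer, the bard, the cleric, the goblin, the paladin, the rogue | the right bank: the knight, the mage]
5. Boatman goes to the right bank with the rogue.  [the left bank: the archer, the bard, the cleric, the goblin, the paladin | the right bank: the knight, the mage, the rogue]
6. Boatman goes back to the left bank with the knight.  [the left bank: the archer, the bard, the cleric, the goblin, the knight, the paladin | the right bank: the mage, the rogue]
7. Boatman goes to the right bank with the bard.  [the left bank: the archer, the cleric, the goblin, the knight, the paladin | the right bank: the bard, the mage, the rogue]
8. Boatman goes back to the left bank alone.  [the left bank: the archer, the cleric, the goblin, the knight, the paladin | the right bank: the bard, the mage, the rogue]
9. Boatman goes to the right bank with the cleric.  [the left bank: the archer, the goblin, the knight, the paladin | the right bank: the bard, the cleric, the mage, the rogue]
10. Boatman goes back to the left bank alone.  [the left bank: the archer, the goblin, the knight, the paladin | the right bank: the bard, the cleric, the mage, the rogue]
11. Boatman goes to the right bank with the archer.  [the left bank: the goblin, the knight, the paladin | the right bank: the archer, the bard, the cleric, the mage, the rogue]
12. Boatman goes back to the left bank alone.  [the left bank: the goblin, the knight, the paladin | the right bank: the archer, the bard, the cleric, the mage, the rogue]
13. Boatman goes to the right bank with the goblin.  [the left bank: the knight, the paladin | the right bank: the archer, the bard, the cleric, the goblin, the mage, the rogue]
14. Boatman goes back to the left bank alone.  [the left bank: the knight, the paladin | the right bank: the archer, the bard, the cleric, the goblin, the mage, the rogue]
15. Boatman goes to the right bank with the paladin.  [the left bank: the knight | the right bank: the archer, the bard, the cleric, the goblin, the mage, the paladin, the rogue]
16. Boatman goes back to the left bank alone.  [the left bank: the knight | the right bank: the archer, the bard, the cleric, the goblin, the mage, the paladin, the rogue]
17. Boatman goes to the right bank with the knight.  [the left bank: — | the right bank: the archer, the bard, the cleric, the goblin, the knight, the mage, the paladin, the rogue]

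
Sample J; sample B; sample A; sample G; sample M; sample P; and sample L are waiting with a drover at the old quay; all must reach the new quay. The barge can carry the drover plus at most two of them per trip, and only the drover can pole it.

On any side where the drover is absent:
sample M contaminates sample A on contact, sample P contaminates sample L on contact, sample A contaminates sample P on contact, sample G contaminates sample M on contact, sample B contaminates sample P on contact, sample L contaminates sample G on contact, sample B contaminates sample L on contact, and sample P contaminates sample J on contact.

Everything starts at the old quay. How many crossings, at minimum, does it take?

impossible

Whatever the first load, the items left behind include a forbidden pair without the drover. No opening move is safe, so no plan exists.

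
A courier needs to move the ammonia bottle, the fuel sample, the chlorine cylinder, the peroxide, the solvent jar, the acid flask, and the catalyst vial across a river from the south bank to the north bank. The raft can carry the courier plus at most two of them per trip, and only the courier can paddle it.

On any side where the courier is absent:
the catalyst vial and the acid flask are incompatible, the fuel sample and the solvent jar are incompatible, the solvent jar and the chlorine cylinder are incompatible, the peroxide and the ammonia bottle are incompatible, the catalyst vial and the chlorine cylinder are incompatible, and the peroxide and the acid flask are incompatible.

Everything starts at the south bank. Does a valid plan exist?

Whatever the first load, the items left behind include a forbidden pair without the courier. No opening move is safe, so no plan exists.

No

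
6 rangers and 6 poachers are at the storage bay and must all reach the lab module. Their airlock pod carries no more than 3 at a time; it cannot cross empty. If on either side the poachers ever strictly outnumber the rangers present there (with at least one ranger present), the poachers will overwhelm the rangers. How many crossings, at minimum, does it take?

Following every safe sequence of crossings from the start, the most of the 12 that can be at the lab module as the airlock pod arrives there on crossings 1, 3, 5 is 3, 5, 6 respectively; the best ever achieved is 6 of 12.
From crossing 7 on, no configuration arises that was not already reachable earlier: only 17 distinct safe configurations (who is on which side, and where the airlock pod is) can ever be reached, none of them has everyone across, and every continuation just revisits them. They are: 0 rangers + 0 poachers across (airlock pod back at the start); 0 rangers + 1 poacher across (airlock pod there); 0 rangers + 1 poacher across (airlock pod back at the start); 0 rangers + 2 poachers across (airlock pod there); 0 rangers + 2 poachers across (airlock pod back at the start); 0 rangers + 3 poachers across (airlock pod there); 0 rangers + 3 poachers across (airlock pod back at the start); 0 rangers + 4 poachers across (airlock pod there); 0 rangers + 4 poachers across (airlock pod back at the start); 0 rangers + 5 poachers across (airlock pod there); 0 rangers + 5 poachers across (airlock pod back at the start); 0 rangers + 6 poachers across (airlock pod there); 1 ranger + 1 poacher across (airlock pod there); 1 ranger + 1 poacher across (airlock pod back at the start); 2 rangers + 2 poachers across (airlock pod there); 2 rangers + 2 poachers across (airlock pod back at the start); 3 rangers + 3 poachers across (airlock pod there). So no valid plan exists.

impossible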